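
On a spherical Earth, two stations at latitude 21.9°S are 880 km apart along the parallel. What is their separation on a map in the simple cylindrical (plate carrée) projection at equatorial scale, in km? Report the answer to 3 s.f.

948 km

Plate carrée maps x = Rλ, y = Rφ. The meridian scale is h = 1 and the parallel scale is k = 1/cos φ = sec φ.
Along the parallel, k = sec 21.9° = 1/0.9278 = 1.078.
Map distance = 880 × 1.078 ≈ 948 km.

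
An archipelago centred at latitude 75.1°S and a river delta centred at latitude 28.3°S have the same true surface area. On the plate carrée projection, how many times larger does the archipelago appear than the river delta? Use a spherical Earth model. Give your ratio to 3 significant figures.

3.42

For the equirectangular projection with φ₀ = 0 (plate carrée), h = 1 along meridians and k = sec φ along parallels.
Areal scale at 75.1°: h·k = 1.000 × 3.889 = 3.889.
Areal scale at 28.3°: h·k = 1.000 × 1.136 = 1.136.
Ratio = 3.889/1.136 ≈ 3.42.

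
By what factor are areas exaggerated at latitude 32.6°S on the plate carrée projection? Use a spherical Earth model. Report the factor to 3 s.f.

1.19

Plate carrée maps x = Rλ, y = Rφ. The meridian scale is h = 1 and the parallel scale is k = 1/cos φ = sec φ.
Areal scale = h·k = 1 × sec φ; at 32.6°, h = 1.000, k = 1.187, so h·k = 1.187.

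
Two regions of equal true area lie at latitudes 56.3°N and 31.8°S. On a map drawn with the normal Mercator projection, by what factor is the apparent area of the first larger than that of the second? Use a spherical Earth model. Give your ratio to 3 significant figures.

Mercator areal scale is sec²φ.
At 56.3°: sec²(56.3°) = 1/0.5548² = 3.248.
At 31.8°: sec²(31.8°) = 1/0.8499² = 1.384.
Ratio = 3.248/1.384 = cos²(31.8°)/cos²(56.3°) ≈ 2.35.

2.35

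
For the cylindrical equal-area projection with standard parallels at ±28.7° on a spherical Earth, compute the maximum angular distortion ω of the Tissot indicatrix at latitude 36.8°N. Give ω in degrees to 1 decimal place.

10.4°

For cylindrical equal-area with standard parallel φ₀, h = cos φ / cos φ₀ and k = cos φ₀ / cos φ, so h·k = 1.
At 36.8°: h = 0.9129, k = 1.095; principal scales a = 1.095, b = 0.9129.
sin(ω/2) = (a − b)/(a + b) = 0.1825/2.008 = 0.09090, so ω = 2 arcsin(0.09090) ≈ 10.4°.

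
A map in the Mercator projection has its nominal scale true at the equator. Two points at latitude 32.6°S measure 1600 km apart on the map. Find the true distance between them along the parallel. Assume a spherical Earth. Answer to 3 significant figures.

1350 km

For Mercator, h = k = sec φ (a conformal cylindrical projection has a single point scale, 1/cos φ).
Along the parallel at 32.6°, map distances are exaggerated by k = sec 32.6° = 1.187.
True distance = 1600 / 1.187 = 1600 × cos 32.6° ≈ 1350 km.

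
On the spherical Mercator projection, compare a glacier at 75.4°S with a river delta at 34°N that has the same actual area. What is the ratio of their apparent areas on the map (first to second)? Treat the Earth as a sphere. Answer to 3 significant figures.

On Mercator, area is exaggerated by sec²φ = 1/cos²φ.
At 75.4°: sec²(75.4°) = 1/0.2521² = 15.74.
At 34°: sec²(34°) = 1/0.8290² = 1.455.
Ratio = 15.74/1.455 = cos²(34°)/cos²(75.4°) ≈ 10.8.

10.8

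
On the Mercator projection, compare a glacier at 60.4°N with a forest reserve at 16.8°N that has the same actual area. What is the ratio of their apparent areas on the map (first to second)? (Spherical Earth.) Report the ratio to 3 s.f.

On Mercator, area is exaggerated by sec²φ = 1/cos²φ.
At 60.4°: sec²(60.4°) = 1/0.4939² = 4.099.
At 16.8°: sec²(16.8°) = 1/0.9573² = 1.091.
Ratio = 4.099/1.091 = cos²(16.8°)/cos²(60.4°) ≈ 3.76.

3.76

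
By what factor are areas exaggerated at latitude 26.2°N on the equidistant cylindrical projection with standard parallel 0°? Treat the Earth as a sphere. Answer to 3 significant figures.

For the equirectangular projection with φ₀ = 0 (plate carrée), h = 1 along meridians and k = sec φ along parallels.
Areal scale = h·k = 1 × sec φ; at 26.2°, h = 1.000, k = 1.115, so h·k = 1.115.

1.11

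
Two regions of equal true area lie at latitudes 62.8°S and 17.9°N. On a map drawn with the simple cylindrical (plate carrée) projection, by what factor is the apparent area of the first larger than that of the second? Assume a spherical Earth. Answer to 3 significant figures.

2.08

For the equirectangular projection with φ₀ = 0 (plate carrée), h = 1 along meridians and k = sec φ along parallels.
Areal scale at 62.8°: h·k = 1.000 × 2.188 = 2.188.
Areal scale at 17.9°: h·k = 1.000 × 1.051 = 1.051.
Ratio = 2.188/1.051 ≈ 2.08.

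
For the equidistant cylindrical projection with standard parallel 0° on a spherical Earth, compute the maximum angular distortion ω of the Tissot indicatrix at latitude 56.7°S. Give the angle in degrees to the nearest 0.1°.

In the plate carrée (x = Rλ, y = Rφ), meridians are true-scale (h = 1) and parallels are stretched by k = sec φ.
At 56.7°: h = 1.000, k = 1.821; principal scales a = 1.821, b = 1.000.
sin(ω/2) = (a − b)/(a + b) = 0.8214/2.821 = 0.2911, so ω = 2 arcsin(0.2911) ≈ 33.9°.

33.9°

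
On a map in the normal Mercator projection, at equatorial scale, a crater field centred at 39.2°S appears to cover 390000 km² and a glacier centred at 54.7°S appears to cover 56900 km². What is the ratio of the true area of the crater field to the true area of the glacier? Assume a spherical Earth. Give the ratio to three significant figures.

12.3

Mercator's areal exaggeration is sec²φ; hence true area = (apparent area) · cos²φ.
True area of crater field: 390000 × cos²(39.2°) = 390000 × 0.6005 = 234200 km².
True area of glacier: 56900 × cos²(54.7°) = 56900 × 0.3339 = 19000 km².
Ratio = 234200 / 19000 ≈ 12.3.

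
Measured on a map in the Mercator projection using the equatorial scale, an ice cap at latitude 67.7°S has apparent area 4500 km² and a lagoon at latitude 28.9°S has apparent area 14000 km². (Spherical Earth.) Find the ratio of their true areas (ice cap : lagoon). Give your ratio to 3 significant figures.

Since Mercator area scale is 1/cos²φ, the true area equals the apparent area multiplied by cos²φ.
True area of ice cap: 4500 × cos²(67.7°) = 4500 × 0.1440 = 647.9 km².
True area of lagoon: 14000 × cos²(28.9°) = 14000 × 0.7664 = 10730 km².
Ratio = 647.9 / 10730 ≈ 0.0604.

0.0604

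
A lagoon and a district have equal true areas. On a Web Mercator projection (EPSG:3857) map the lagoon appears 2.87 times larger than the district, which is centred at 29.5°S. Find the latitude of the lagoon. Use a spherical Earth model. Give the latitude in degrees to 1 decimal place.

For equal true areas on Mercator, apparent areas scale as sec²φ, so the ratio is cos²φ₂ / cos²φ₁.
cos²φ₂ / cos²φ₁ = 2.87  ⇒  cos φ₁ = cos 29.5° / √2.87 = 0.8704/1.694 = 0.5138.
φ₁ = arccos(0.5138) ≈ 59.1°.

59.1°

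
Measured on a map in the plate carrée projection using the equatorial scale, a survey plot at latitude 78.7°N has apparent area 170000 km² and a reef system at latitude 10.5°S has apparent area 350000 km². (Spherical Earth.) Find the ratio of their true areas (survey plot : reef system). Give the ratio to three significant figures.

0.0968

Plate carrée has h = 1 and k = sec φ, giving areal scale sec φ; true area = (apparent area) · cos φ.
True area of survey plot: 170000 × cos(78.7°) = 170000 × 0.1959 = 33310 km².
True area of reef system: 350000 × cos(10.5°) = 350000 × 0.9833 = 344100 km².
Ratio = 33310 / 344100 ≈ 0.0968.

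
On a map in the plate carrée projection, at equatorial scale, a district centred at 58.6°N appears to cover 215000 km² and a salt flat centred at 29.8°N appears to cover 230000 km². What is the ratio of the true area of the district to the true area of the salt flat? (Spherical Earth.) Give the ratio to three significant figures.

0.561

Plate carrée has h = 1 and k = sec φ, giving areal scale sec φ; true area = (apparent area) · cos φ.
True area of district: 215000 × cos(58.6°) = 215000 × 0.5210 = 112000 km².
True area of salt flat: 230000 × cos(29.8°) = 230000 × 0.8678 = 199600 km².
Ratio = 112000 / 199600 ≈ 0.561.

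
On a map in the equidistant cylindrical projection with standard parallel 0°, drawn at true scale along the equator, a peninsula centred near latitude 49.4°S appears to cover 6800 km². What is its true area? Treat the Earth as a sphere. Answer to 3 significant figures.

In the plate carrée (x = Rλ, y = Rφ), meridians are true-scale (h = 1) and parallels are stretched by k = sec φ.
Areal scale = h·k = 1 × sec φ; at 49.4°, h = 1.000, k = 1.537, so h·k = 1.537.
True area = apparent / (areal scale) = 6800 / 1.537 ≈ 4430 km².

4430 km²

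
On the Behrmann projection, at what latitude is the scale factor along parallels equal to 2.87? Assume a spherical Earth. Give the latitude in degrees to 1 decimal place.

72.4°

The Behrmann projection is cylindrical equal-area with φ₀ = 30°. Cylindrical equal-area (φ₀ = 30°): h = cos φ / cos 30° along meridians, k = cos 30° / cos φ along parallels; h·k = 1.
k = cos φ₀ / cos φ = 2.87  ⇒  cos φ = cos 30° / 2.87 = 0.3018.
φ = arccos(0.3018) ≈ 72.4°.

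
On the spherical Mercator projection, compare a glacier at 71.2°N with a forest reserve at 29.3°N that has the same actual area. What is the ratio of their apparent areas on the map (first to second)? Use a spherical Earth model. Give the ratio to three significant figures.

7.32

Mercator areal scale is sec²φ.
At 71.2°: sec²(71.2°) = 1/0.3223² = 9.629.
At 29.3°: sec²(29.3°) = 1/0.8721² = 1.315.
Ratio = 9.629/1.315 = cos²(29.3°)/cos²(71.2°) ≈ 7.32.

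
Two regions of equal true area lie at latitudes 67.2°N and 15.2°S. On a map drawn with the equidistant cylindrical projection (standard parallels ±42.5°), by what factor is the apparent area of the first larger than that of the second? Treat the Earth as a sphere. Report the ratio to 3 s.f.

2.49

In the equirectangular projection with standard parallel φ₀ = 42.5° (x = Rλ cos φ₀, y = Rφ), meridians are true-scale (h = 1) and the parallel scale is k = cos φ₀ / cos φ.
Areal scale at 67.2°: h·k = 1.000 × 1.903 = 1.903.
Areal scale at 15.2°: h·k = 1.000 × 0.7640 = 0.7640.
Ratio = 1.903/0.7640 ≈ 2.49.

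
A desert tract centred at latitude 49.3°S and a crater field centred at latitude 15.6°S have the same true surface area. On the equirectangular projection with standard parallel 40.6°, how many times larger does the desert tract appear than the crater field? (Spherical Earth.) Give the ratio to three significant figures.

In the equirectangular projection with standard parallel φ₀ = 40.6° (x = Rλ cos φ₀, y = Rφ), meridians are true-scale (h = 1) and the parallel scale is k = cos φ₀ / cos φ.
Areal scale at 49.3°: h·k = 1.000 × 1.164 = 1.164.
Areal scale at 15.6°: h·k = 1.000 × 0.7883 = 0.7883.
Ratio = 1.164/0.7883 ≈ 1.48.

1.48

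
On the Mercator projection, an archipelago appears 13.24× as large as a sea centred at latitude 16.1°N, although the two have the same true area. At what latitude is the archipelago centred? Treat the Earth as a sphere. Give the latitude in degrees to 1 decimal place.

Mercator areal scale is sec²φ, so apparent-area ratio = sec²φ₁ / sec²φ₂ = cos²φ₂ / cos²φ₁.
cos²φ₂ / cos²φ₁ = 13.24  ⇒  cos φ₁ = cos 16.1° / √13.24 = 0.9608/3.639 = 0.2640.
φ₁ = arccos(0.2640) ≈ 74.7°.

74.7°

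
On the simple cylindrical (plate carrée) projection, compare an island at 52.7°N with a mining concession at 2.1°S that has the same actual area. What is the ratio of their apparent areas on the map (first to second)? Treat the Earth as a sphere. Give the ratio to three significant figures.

Plate carrée maps x = Rλ, y = Rφ. The meridian scale is h = 1 and the parallel scale is k = 1/cos φ = sec φ.
Areal scale at 52.7°: h·k = 1.000 × 1.650 = 1.650.
Areal scale at 2.1°: h·k = 1.000 × 1.001 = 1.001.
Ratio = 1.650/1.001 ≈ 1.65.

1.65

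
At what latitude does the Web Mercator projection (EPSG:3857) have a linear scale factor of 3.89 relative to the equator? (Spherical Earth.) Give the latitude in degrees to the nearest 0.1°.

Mercator scale is k = sec φ = 1/cos φ.
1/cos φ = 3.89  ⇒  cos φ = 0.2571  ⇒  φ = arccos(0.2571) ≈ 75.1°.

75.1°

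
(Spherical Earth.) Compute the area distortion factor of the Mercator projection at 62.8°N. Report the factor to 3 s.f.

4.79

For Mercator, h = k = sec φ (a conformal cylindrical projection has a single point scale, 1/cos φ).
Areal scale = k² = sec²φ = 1/cos²(62.8°) = 1/0.4571² = 4.786.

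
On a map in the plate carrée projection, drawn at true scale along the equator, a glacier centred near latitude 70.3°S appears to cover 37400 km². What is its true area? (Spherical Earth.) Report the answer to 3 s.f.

Plate carrée maps x = Rλ, y = Rφ. The meridian scale is h = 1 and the parallel scale is k = 1/cos φ = sec φ.
Areal scale = h·k = 1 × sec φ; at 70.3°, h = 1.000, k = 2.967, so h·k = 2.967.
True area = apparent / (areal scale) = 37400 / 2.967 ≈ 12600 km².

12600 km²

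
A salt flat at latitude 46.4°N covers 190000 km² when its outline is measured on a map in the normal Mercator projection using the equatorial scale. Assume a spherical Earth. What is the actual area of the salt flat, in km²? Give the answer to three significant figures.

90400 km²

The Mercator projection is conformal; its linear scale factor is the same in every direction and equals sec φ = 1/cos φ.
Areal scale = k² = sec²φ = 1/cos²(46.4°) = 1/0.6896² = 2.103.
True area = apparent / (areal scale) = 190000 / 2.103 ≈ 90400 km².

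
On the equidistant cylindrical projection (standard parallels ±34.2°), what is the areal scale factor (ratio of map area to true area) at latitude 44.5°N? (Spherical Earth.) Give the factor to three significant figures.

1.16

In the equirectangular projection with standard parallel φ₀ = 34.2° (x = Rλ cos φ₀, y = Rφ), meridians are true-scale (h = 1) and the parallel scale is k = cos φ₀ / cos φ.
Areal scale = h·k = 1 × cos φ₀ / cos φ; at 44.5°, h = 1.000, k = 1.160, so h·k = 1.160.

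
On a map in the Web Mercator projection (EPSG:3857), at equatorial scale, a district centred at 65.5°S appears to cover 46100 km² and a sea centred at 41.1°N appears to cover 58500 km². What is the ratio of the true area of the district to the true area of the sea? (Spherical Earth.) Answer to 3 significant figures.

Since Mercator area scale is 1/cos²φ, the true area equals the apparent area multiplied by cos²φ.
True area of district: 46100 × cos²(65.5°) = 46100 × 0.1720 = 7928 km².
True area of sea: 58500 × cos²(41.1°) = 58500 × 0.5679 = 33220 km².
Ratio = 7928 / 33220 ≈ 0.239.

0.239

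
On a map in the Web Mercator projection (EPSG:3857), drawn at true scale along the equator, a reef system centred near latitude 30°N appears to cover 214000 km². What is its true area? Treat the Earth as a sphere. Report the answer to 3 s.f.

160000 km²

The Mercator projection is conformal; its linear scale factor is the same in every direction and equals sec φ = 1/cos φ.
Areal scale = k² = sec²φ = 1/cos²(30°) = 1/0.8660² = 1.333.
True area = apparent / (areal scale) = 214000 / 1.333 ≈ 160000 km².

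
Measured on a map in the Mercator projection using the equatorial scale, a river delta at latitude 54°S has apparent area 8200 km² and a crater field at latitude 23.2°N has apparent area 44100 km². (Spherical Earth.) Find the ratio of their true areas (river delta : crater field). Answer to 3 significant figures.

0.0760

Mercator's areal exaggeration is sec²φ; hence true area = (apparent area) · cos²φ.
True area of river delta: 8200 × cos²(54°) = 8200 × 0.3455 = 2833 km².
True area of crater field: 44100 × cos²(23.2°) = 44100 × 0.8448 = 37260 km².
Ratio = 2833 / 37260 ≈ 0.0760.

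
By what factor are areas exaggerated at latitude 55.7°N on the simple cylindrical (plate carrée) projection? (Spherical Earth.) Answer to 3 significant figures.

1.77

For the equirectangular projection with φ₀ = 0 (plate carrée), h = 1 along meridians and k = sec φ along parallels.
Areal scale = h·k = 1 × sec φ; at 55.7°, h = 1.000, k = 1.775, so h·k = 1.775.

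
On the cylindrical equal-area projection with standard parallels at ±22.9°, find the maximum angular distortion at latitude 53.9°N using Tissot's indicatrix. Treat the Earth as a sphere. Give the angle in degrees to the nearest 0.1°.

A cylindrical equal-area projection with standard parallel φ₀ has meridian scale h = cos φ / cos φ₀ and parallel scale k = cos φ₀ / cos φ (so areas are preserved, h·k = 1).
At 53.9°: h = 0.6396, k = 1.563; principal scales a = 1.563, b = 0.6396.
sin(ω/2) = (a − b)/(a + b) = 0.9239/2.203 = 0.4193, so ω = 2 arcsin(0.4193) ≈ 49.6°.

49.6°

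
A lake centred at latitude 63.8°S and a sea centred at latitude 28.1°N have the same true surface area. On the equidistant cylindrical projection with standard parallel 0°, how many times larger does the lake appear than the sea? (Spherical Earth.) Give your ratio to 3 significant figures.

2.00

Plate carrée maps x = Rλ, y = Rφ. The meridian scale is h = 1 and the parallel scale is k = 1/cos φ = sec φ.
Areal scale at 63.8°: h·k = 1.000 × 2.265 = 2.265.
Areal scale at 28.1°: h·k = 1.000 × 1.134 = 1.134.
Ratio = 2.265/1.134 ≈ 2.00.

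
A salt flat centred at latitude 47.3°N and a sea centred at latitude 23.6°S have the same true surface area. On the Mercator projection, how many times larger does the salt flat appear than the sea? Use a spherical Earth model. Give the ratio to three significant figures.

1.83

On Mercator, area is exaggerated by sec²φ = 1/cos²φ.
At 47.3°: sec²(47.3°) = 1/0.6782² = 2.174.
At 23.6°: sec²(23.6°) = 1/0.9164² = 1.191.
Ratio = 2.174/1.191 = cos²(23.6°)/cos²(47.3°) ≈ 1.83.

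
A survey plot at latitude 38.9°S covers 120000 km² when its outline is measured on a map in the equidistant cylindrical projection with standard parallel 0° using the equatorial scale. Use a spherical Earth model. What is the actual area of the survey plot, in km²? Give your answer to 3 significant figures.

93400 km²

Plate carrée maps x = Rλ, y = Rφ. The meridian scale is h = 1 and the parallel scale is k = 1/cos φ = sec φ.
Areal scale = h·k = 1 × sec φ; at 38.9°, h = 1.000, k = 1.285, so h·k = 1.285.
True area = apparent / (areal scale) = 120000 / 1.285 ≈ 93400 km².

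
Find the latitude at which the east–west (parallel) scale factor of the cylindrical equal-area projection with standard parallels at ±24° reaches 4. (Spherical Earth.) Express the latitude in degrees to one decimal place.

76.8°

Cylindrical equal-area (φ₀ = 24°): h = cos φ / cos 24° along meridians, k = cos 24° / cos φ along parallels; h·k = 1.
k = cos φ₀ / cos φ = 4  ⇒  cos φ = cos 24° / 4 = 0.2284.
φ = arccos(0.2284) ≈ 76.8°.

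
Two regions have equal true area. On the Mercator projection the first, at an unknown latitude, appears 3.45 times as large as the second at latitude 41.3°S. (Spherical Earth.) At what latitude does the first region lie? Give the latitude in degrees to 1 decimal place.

On Mercator, (apparent₁)/(apparent₂) = sec²φ₁ / sec²φ₂ when true areas are equal.
cos²φ₂ / cos²φ₁ = 3.45  ⇒  cos φ₁ = cos 41.3° / √3.45 = 0.7513/1.857 = 0.4045.
φ₁ = arccos(0.4045) ≈ 66.1°.

66.1°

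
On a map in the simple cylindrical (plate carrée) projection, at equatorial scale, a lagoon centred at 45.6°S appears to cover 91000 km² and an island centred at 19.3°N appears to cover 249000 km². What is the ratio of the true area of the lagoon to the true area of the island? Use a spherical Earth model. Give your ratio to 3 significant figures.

0.271

Plate carrée has h = 1 and k = sec φ, giving areal scale sec φ; true area = (apparent area) · cos φ.
True area of lagoon: 91000 × cos(45.6°) = 91000 × 0.6997 = 63670 km².
True area of island: 249000 × cos(19.3°) = 249000 × 0.9438 = 235000 km².
Ratio = 63670 / 235000 ≈ 0.271.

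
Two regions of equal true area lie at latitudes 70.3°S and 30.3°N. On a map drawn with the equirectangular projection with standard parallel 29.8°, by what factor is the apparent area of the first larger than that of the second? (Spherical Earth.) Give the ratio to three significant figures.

In the equirectangular projection with standard parallel φ₀ = 29.8° (x = Rλ cos φ₀, y = Rφ), meridians are true-scale (h = 1) and the parallel scale is k = cos φ₀ / cos φ.
Areal scale at 70.3°: h·k = 1.000 × 2.574 = 2.574.
Areal scale at 30.3°: h·k = 1.000 × 1.005 = 1.005.
Ratio = 2.574/1.005 ≈ 2.56.

2.56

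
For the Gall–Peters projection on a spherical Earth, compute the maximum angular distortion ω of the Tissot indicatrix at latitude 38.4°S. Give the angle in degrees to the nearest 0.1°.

Gall–Peters is a cylindrical equal-area projection with standard parallels at ±45°. For cylindrical equal-area with standard parallel φ₀, h = cos φ / cos φ₀ and k = cos φ₀ / cos φ, so h·k = 1.
At 38.4°: h = 1.108, k = 0.9023; principal scales a = 1.108, b = 0.9023.
sin(ω/2) = (a − b)/(a + b) = 0.2060/2.011 = 0.1025, so ω = 2 arcsin(0.1025) ≈ 11.8°.

11.8°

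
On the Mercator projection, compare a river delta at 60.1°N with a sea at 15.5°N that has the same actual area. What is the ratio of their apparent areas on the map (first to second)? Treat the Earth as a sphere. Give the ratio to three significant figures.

3.74

On Mercator, area is exaggerated by sec²φ = 1/cos²φ.
At 60.1°: sec²(60.1°) = 1/0.4985² = 4.024.
At 15.5°: sec²(15.5°) = 1/0.9636² = 1.077.
Ratio = 4.024/1.077 = cos²(15.5°)/cos²(60.1°) ≈ 3.74.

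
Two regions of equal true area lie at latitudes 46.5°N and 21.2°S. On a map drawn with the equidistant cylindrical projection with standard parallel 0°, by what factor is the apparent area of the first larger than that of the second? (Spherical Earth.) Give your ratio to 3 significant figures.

1.35

In the plate carrée (x = Rλ, y = Rφ), meridians are true-scale (h = 1) and parallels are stretched by k = sec φ.
Areal scale at 46.5°: h·k = 1.000 × 1.453 = 1.453.
Areal scale at 21.2°: h·k = 1.000 × 1.073 = 1.073.
Ratio = 1.453/1.073 ≈ 1.35.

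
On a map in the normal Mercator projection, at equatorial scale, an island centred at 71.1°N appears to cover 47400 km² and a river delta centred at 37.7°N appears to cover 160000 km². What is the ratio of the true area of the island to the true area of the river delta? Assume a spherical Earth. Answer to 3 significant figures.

0.0497

Since Mercator area scale is 1/cos²φ, the true area equals the apparent area multiplied by cos²φ.
True area of island: 47400 × cos²(71.1°) = 47400 × 0.1049 = 4973 km².
True area of river delta: 160000 × cos²(37.7°) = 160000 × 0.6260 = 100200 km².
Ratio = 4973 / 100200 ≈ 0.0497.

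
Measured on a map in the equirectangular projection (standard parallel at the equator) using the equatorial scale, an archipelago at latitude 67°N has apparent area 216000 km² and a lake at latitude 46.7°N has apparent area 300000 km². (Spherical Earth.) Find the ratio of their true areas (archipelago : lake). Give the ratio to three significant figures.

On the plate carrée, areal scale = h·k = 1 × sec φ, so true area = apparent × cos φ.
True area of archipelago: 216000 × cos(67°) = 216000 × 0.3907 = 84400 km².
True area of lake: 300000 × cos(46.7°) = 300000 × 0.6858 = 205700 km².
Ratio = 84400 / 205700 ≈ 0.410.

0.410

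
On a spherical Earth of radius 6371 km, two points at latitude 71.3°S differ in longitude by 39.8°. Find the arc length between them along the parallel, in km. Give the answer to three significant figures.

1420 km

Arc length along a parallel = R cos φ · Δλ (with Δλ in radians).
= 6371 × cos 71.3° × (39.8° × π/180) = 6371 × 0.3206 × 0.6946 ≈ 1420 km.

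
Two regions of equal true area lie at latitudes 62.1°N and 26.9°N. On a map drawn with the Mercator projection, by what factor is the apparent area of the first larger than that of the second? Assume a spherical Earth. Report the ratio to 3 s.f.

Mercator is conformal with k = sec φ, so areal scale = k² = sec²φ.
At 62.1°: sec²(62.1°) = 1/0.4679² = 4.567.
At 26.9°: sec²(26.9°) = 1/0.8918² = 1.257.
Ratio = 4.567/1.257 = cos²(26.9°)/cos²(62.1°) ≈ 3.63.

3.63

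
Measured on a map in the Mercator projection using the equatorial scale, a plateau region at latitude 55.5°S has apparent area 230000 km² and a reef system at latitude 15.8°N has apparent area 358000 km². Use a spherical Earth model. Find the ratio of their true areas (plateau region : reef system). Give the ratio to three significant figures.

Since Mercator area scale is 1/cos²φ, the true area equals the apparent area multiplied by cos²φ.
True area of plateau region: 230000 × cos²(55.5°) = 230000 × 0.3208 = 73790 km².
True area of reef system: 358000 × cos²(15.8°) = 358000 × 0.9259 = 331500 km².
Ratio = 73790 / 331500 ≈ 0.223.

0.223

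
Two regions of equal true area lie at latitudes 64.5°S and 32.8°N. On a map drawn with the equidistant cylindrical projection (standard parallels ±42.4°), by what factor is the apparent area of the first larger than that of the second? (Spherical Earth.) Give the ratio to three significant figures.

1.95

With standard parallel φ₀ = 42.4°, the equirectangular projection gives x = Rλ cos φ₀, y = Rφ, so h = 1 and k = cos 42.4° / cos φ.
Areal scale at 64.5°: h·k = 1.000 × 1.715 = 1.715.
Areal scale at 32.8°: h·k = 1.000 × 0.8785 = 0.8785.
Ratio = 1.715/0.8785 ≈ 1.95.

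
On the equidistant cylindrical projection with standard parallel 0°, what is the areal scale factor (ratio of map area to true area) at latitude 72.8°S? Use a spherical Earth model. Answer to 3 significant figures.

In the plate carrée (x = Rλ, y = Rφ), meridians are true-scale (h = 1) and parallels are stretched by k = sec φ.
Areal scale = h·k = 1 × sec φ; at 72.8°, h = 1.000, k = 3.382, so h·k = 3.382.

3.38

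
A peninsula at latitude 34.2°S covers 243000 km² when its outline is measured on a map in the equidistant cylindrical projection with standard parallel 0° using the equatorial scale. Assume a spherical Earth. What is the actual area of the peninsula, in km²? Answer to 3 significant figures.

201000 km²

In the plate carrée (x = Rλ, y = Rφ), meridians are true-scale (h = 1) and parallels are stretched by k = sec φ.
Areal scale = h·k = 1 × sec φ; at 34.2°, h = 1.000, k = 1.209, so h·k = 1.209.
True area = apparent / (areal scale) = 243000 / 1.209 ≈ 201000 km².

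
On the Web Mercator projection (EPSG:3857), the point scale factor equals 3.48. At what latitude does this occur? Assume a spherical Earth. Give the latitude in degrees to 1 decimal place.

73.3°

Mercator scale is k = sec φ = 1/cos φ.
1/cos φ = 3.48  ⇒  cos φ = 0.2874  ⇒  φ = arccos(0.2874) ≈ 73.3°.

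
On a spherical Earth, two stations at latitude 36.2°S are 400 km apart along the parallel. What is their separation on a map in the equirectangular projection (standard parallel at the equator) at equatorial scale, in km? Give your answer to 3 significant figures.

Plate carrée maps x = Rλ, y = Rφ. The meridian scale is h = 1 and the parallel scale is k = 1/cos φ = sec φ.
Along the parallel, k = sec 36.2° = 1/0.8070 = 1.239.
Map distance = 400 × 1.239 ≈ 496 km.

496 km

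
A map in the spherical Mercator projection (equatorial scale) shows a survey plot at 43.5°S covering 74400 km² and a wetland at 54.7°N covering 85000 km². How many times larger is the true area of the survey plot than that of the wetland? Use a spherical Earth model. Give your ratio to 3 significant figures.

On Mercator the areal scale is sec²φ, so true area = apparent × cos²φ.
True area of survey plot: 74400 × cos²(43.5°) = 74400 × 0.5262 = 39150 km².
True area of wetland: 85000 × cos²(54.7°) = 85000 × 0.3339 = 28380 km².
Ratio = 39150 / 28380 ≈ 1.38.

1.38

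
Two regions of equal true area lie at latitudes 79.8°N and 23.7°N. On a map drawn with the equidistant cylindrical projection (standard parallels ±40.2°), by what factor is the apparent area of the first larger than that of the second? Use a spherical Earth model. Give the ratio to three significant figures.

5.17

With standard parallel φ₀ = 40.2°, the equirectangular projection gives x = Rλ cos φ₀, y = Rφ, so h = 1 and k = cos 40.2° / cos φ.
Areal scale at 79.8°: h·k = 1.000 × 4.313 = 4.313.
Areal scale at 23.7°: h·k = 1.000 × 0.8341 = 0.8341.
Ratio = 4.313/0.8341 ≈ 5.17.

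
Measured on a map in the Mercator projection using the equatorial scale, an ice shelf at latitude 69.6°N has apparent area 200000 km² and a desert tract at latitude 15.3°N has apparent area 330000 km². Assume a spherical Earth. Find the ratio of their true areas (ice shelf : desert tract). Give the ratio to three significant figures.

0.0791

On Mercator the areal scale is sec²φ, so true area = apparent × cos²φ.
True area of ice shelf: 200000 × cos²(69.6°) = 200000 × 0.1215 = 24300 km².
True area of desert tract: 330000 × cos²(15.3°) = 330000 × 0.9304 = 307000 km².
Ratio = 24300 / 307000 ≈ 0.0791.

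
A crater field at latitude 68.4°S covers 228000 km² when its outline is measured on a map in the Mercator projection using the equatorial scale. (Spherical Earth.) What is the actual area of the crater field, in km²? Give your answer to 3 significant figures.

For Mercator, h = k = sec φ (a conformal cylindrical projection has a single point scale, 1/cos φ).
Areal scale = k² = sec²φ = 1/cos²(68.4°) = 1/0.3681² = 7.379.
True area = apparent / (areal scale) = 228000 / 7.379 ≈ 30900 km².

30900 km²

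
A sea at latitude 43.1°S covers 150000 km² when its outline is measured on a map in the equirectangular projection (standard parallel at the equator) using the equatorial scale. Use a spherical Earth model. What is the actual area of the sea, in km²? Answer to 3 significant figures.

110000 km²

In the plate carrée (x = Rλ, y = Rφ), meridians are true-scale (h = 1) and parallels are stretched by k = sec φ.
Areal scale = h·k = 1 × sec φ; at 43.1°, h = 1.000, k = 1.370, so h·k = 1.370.
True area = apparent / (areal scale) = 150000 / 1.370 ≈ 110000 km².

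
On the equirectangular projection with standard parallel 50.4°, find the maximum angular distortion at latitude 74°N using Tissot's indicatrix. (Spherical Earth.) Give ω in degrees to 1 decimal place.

With standard parallel φ₀ = 50.4°, the equirectangular projection gives x = Rλ cos φ₀, y = Rφ, so h = 1 and k = cos 50.4° / cos φ.
At 74°: h = 1.000, k = 2.313; principal scales a = 2.313, b = 1.000.
sin(ω/2) = (a − b)/(a + b) = 1.313/3.313 = 0.3962, so ω = 2 arcsin(0.3962) ≈ 46.7°.

46.7°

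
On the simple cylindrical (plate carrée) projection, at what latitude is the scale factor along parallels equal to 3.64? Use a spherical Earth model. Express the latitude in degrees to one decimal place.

Plate carrée: h = 1, k = sec φ along parallels.
sec φ = 3.64  ⇒  cos φ = 0.2747  ⇒  φ ≈ 74.1°.

74.1°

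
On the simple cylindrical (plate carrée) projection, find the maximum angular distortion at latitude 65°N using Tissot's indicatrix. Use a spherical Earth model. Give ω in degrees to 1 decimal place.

Plate carrée maps x = Rλ, y = Rφ. The meridian scale is h = 1 and the parallel scale is k = 1/cos φ = sec φ.
At 65°: h = 1.000, k = 2.366; principal scales a = 2.366, b = 1.000.
sin(ω/2) = (a − b)/(a + b) = 1.366/3.366 = 0.4059, so ω = 2 arcsin(0.4059) ≈ 47.9°.

47.9°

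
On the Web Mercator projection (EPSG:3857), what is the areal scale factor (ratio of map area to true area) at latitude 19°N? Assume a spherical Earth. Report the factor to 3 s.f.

1.12

The Mercator projection is conformal; its linear scale factor is the same in every direction and equals sec φ = 1/cos φ.
Areal scale = k² = sec²φ = 1/cos²(19°) = 1/0.9455² = 1.119.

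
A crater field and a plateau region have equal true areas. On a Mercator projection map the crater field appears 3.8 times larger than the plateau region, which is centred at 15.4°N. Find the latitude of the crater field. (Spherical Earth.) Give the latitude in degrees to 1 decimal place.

Mercator areal scale is sec²φ, so apparent-area ratio = sec²φ₁ / sec²φ₂ = cos²φ₂ / cos²φ₁.
cos²φ₂ / cos²φ₁ = 3.8  ⇒  cos φ₁ = cos 15.4° / √3.8 = 0.9641/1.949 = 0.4946.
φ₁ = arccos(0.4946) ≈ 60.4°.

60.4°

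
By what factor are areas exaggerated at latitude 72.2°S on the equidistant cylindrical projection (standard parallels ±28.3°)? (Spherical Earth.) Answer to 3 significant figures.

With standard parallel φ₀ = 28.3°, the equirectangular projection gives x = Rλ cos φ₀, y = Rφ, so h = 1 and k = cos 28.3° / cos φ.
Areal scale = h·k = 1 × cos φ₀ / cos φ; at 72.2°, h = 1.000, k = 2.880, so h·k = 2.880.

2.88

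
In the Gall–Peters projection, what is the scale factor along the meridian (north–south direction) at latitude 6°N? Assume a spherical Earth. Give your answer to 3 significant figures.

Gall–Peters is a cylindrical equal-area projection with standard parallels at ±45°. A cylindrical equal-area projection with standard parallel φ₀ has meridian scale h = cos φ / cos φ₀ and parallel scale k = cos φ₀ / cos φ (so areas are preserved, h·k = 1).
h = cos 6° / cos 45° = 0.9945/0.7071 = 1.406.

1.41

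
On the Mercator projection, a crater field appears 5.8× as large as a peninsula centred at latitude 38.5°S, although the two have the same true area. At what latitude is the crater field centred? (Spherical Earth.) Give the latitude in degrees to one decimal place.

On Mercator, (apparent₁)/(apparent₂) = sec²φ₁ / sec²φ₂ when true areas are equal.
cos²φ₂ / cos²φ₁ = 5.8  ⇒  cos φ₁ = cos 38.5° / √5.8 = 0.7826/2.408 = 0.3250.
φ₁ = arccos(0.3250) ≈ 71.0°.

71.0°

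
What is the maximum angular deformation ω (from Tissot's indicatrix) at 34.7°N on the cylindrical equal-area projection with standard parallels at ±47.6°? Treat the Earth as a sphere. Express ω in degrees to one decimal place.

For cylindrical equal-area with standard parallel φ₀, h = cos φ / cos φ₀ and k = cos φ₀ / cos φ, so h·k = 1.
At 34.7°: h = 1.219, k = 0.8202; principal scales a = 1.219, b = 0.8202.
sin(ω/2) = (a − b)/(a + b) = 0.3991/2.039 = 0.1957, so ω = 2 arcsin(0.1957) ≈ 22.6°.

22.6°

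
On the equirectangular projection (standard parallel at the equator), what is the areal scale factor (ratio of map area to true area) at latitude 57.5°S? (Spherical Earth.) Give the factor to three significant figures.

1.86

In the plate carrée (x = Rλ, y = Rφ), meridians are true-scale (h = 1) and parallels are stretched by k = sec φ.
Areal scale = h·k = 1 × sec φ; at 57.5°, h = 1.000, k = 1.861, so h·k = 1.861.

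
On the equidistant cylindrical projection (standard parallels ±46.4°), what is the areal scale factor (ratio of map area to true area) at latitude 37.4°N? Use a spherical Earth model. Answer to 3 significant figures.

0.868

With standard parallel φ₀ = 46.4°, the equirectangular projection gives x = Rλ cos φ₀, y = Rφ, so h = 1 and k = cos 46.4° / cos φ.
Areal scale = h·k = 1 × cos φ₀ / cos φ; at 37.4°, h = 1.000, k = 0.8681, so h·k = 0.8681.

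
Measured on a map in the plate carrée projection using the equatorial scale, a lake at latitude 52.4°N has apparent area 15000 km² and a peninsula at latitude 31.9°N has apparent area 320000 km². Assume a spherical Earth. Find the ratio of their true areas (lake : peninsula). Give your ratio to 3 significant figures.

On the plate carrée, areal scale = h·k = 1 × sec φ, so true area = apparent × cos φ.
True area of lake: 15000 × cos(52.4°) = 15000 × 0.6101 = 9152 km².
True area of peninsula: 320000 × cos(31.9°) = 320000 × 0.8490 = 271700 km².
Ratio = 9152 / 271700 ≈ 0.0337.

0.0337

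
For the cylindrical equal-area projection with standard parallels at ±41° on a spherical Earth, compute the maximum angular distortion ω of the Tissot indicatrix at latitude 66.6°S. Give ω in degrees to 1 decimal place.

For cylindrical equal-area with standard parallel φ₀, h = cos φ / cos φ₀ and k = cos φ₀ / cos φ, so h·k = 1.
At 66.6°: h = 0.5262, k = 1.900; principal scales a = 1.900, b = 0.5262.
sin(ω/2) = (a − b)/(a + b) = 1.374/2.427 = 0.5663, so ω = 2 arcsin(0.5663) ≈ 69.0°.

69.0°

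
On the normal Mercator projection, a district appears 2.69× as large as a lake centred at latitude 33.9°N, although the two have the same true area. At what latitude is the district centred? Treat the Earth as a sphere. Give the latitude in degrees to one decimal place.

59.6°

For equal true areas on Mercator, apparent areas scale as sec²φ, so the ratio is cos²φ₂ / cos²φ₁.
cos²φ₂ / cos²φ₁ = 2.69  ⇒  cos φ₁ = cos 33.9° / √2.69 = 0.8300/1.640 = 0.5061.
φ₁ = arccos(0.5061) ≈ 59.6°.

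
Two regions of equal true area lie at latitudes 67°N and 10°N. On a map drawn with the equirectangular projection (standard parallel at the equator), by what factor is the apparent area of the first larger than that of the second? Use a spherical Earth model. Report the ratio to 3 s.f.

For the equirectangular projection with φ₀ = 0 (plate carrée), h = 1 along meridians and k = sec φ along parallels.
Areal scale at 67°: h·k = 1.000 × 2.559 = 2.559.
Areal scale at 10°: h·k = 1.000 × 1.015 = 1.015.
Ratio = 2.559/1.015 ≈ 2.52.

2.52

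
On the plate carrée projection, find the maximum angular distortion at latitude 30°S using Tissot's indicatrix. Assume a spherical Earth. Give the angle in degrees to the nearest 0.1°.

8.2°

In the plate carrée (x = Rλ, y = Rφ), meridians are true-scale (h = 1) and parallels are stretched by k = sec φ.
At 30°: h = 1.000, k = 1.155; principal scales a = 1.155, b = 1.000.
sin(ω/2) = (a − b)/(a + b) = 0.1547/2.155 = 0.07180, so ω = 2 arcsin(0.07180) ≈ 8.2°.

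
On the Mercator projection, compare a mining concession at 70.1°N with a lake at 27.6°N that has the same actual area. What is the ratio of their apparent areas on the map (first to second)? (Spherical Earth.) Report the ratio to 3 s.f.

Mercator is conformal with k = sec φ, so areal scale = k² = sec²φ.
At 70.1°: sec²(70.1°) = 1/0.3404² = 8.631.
At 27.6°: sec²(27.6°) = 1/0.8862² = 1.273.
Ratio = 8.631/1.273 = cos²(27.6°)/cos²(70.1°) ≈ 6.78.

6.78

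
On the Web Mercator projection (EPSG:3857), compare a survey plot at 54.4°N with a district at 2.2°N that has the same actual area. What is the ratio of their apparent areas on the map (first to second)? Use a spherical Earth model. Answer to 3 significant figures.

2.95

Mercator is conformal with k = sec φ, so areal scale = k² = sec²φ.
At 54.4°: sec²(54.4°) = 1/0.5821² = 2.951.
At 2.2°: sec²(2.2°) = 1/0.9993² = 1.001.
Ratio = 2.951/1.001 = cos²(2.2°)/cos²(54.4°) ≈ 2.95.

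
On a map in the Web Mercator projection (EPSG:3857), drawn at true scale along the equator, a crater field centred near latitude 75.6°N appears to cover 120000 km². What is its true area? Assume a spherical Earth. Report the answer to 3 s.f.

The Mercator projection is conformal; its linear scale factor is the same in every direction and equals sec φ = 1/cos φ.
Areal scale = k² = sec²φ = 1/cos²(75.6°) = 1/0.2487² = 16.17.
True area = apparent / (areal scale) = 120000 / 16.17 ≈ 7420 km².

7420 km²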